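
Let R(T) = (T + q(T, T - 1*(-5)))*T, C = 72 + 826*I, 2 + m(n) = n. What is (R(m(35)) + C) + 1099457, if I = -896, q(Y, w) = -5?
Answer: 360357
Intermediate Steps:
m(n) = -2 + n
C = -740024 (C = 72 + 826*(-896) = 72 - 740096 = -740024)
R(T) = T*(-5 + T) (R(T) = (T - 5)*T = (-5 + T)*T = T*(-5 + T))
(R(m(35)) + C) + 1099457 = ((-2 + 35)*(-5 + (-2 + 35)) - 740024) + 1099457 = (33*(-5 + 33) - 740024) + 1099457 = (33*28 - 740024) + 1099457 = (924 - 740024) + 1099457 = -739100 + 1099457 = 360357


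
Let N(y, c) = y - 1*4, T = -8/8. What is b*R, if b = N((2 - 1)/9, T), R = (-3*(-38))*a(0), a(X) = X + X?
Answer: 0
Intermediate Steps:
a(X) = 2*X
T = -1 (T = -8*⅛ = -1)
R = 0 (R = (-3*(-38))*(2*0) = 114*0 = 0)
N(y, c) = -4 + y (N(y, c) = y - 4 = -4 + y)
b = -35/9 (b = -4 + (2 - 1)/9 = -4 + 1*(⅑) = -4 + ⅑ = -35/9 ≈ -3.8889)
b*R = -35/9*0 = 0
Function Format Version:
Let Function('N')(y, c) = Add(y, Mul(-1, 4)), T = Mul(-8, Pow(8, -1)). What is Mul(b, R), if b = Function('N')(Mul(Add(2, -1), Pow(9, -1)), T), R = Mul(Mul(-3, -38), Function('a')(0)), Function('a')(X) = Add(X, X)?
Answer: 0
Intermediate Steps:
Function('a')(X) = Mul(2, X)
T = -1 (T = Mul(-8, Rational(1, 8)) = -1)
R = 0 (R = Mul(Mul(-3, -38), Mul(2, 0)) = Mul(114, 0) = 0)
Function('N')(y, c) = Add(-4, y) (Function('N')(y, c) = Add(y, -4) = Add(-4, y))
b = Rational(-35, 9) (b = Add(-4, Mul(Add(2, -1), Pow(9, -1))) = Add(-4, Mul(1, Rational(1, 9))) = Add(-4, Rational(1, 9)) = Rational(-35, 9) ≈ -3.8889)
Mul(b, R) = Mul(Rational(-35, 9), 0) = 0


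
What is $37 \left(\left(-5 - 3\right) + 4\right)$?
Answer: $-148$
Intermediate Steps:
$37 \left(\left(-5 - 3\right) + 4\right) = 37 \left(-8 + 4\right) = 37 \left(-4\right) = -148$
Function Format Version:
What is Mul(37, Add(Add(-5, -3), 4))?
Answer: -148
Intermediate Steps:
Mul(37, Add(Add(-5, -3), 4)) = Mul(37, Add(-8, 4)) = Mul(37, -4) = -148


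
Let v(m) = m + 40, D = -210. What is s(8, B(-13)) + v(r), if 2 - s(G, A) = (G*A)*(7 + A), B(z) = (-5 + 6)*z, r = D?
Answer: -792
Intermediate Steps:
r = -210
B(z) = z (B(z) = 1*z = z)
v(m) = 40 + m
s(G, A) = 2 - A*G*(7 + A) (s(G, A) = 2 - G*A*(7 + A) = 2 - A*G*(7 + A))
s(8, B(-13)) + v(r) = (2 - 1*8*(-13)² - 7*(-13)*8) + (40 - 210) = (2 - 1*8*169 + 728) - 170 = (2 - 1352 + 728) - 170 = -622 - 170 = -792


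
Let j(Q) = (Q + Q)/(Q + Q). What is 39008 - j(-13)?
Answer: 39007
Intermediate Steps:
j(Q) = 1 (j(Q) = (2*Q)/((2*Q)) = (2*Q)*(1/(2*Q)) = 1)
39008 - j(-13) = 39008 - 1*1 = 39008 - 1 = 39007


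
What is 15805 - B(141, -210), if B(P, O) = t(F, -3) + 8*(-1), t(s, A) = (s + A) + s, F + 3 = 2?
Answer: 15818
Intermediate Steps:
F = -1 (F = -3 + 2 = -1)
t(s, A) = A + 2*s (t(s, A) = (A + s) + s = A + 2*s)
B(P, O) = -13 (B(P, O) = (-3 + 2*(-1)) + 8*(-1) = (-3 - 2) - 8 = -5 - 8 = -13)
15805 - B(141, -210) = 15805 - 1*(-13) = 15805 + 13 = 15818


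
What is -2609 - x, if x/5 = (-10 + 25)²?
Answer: -3734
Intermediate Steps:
x = 1125 (x = 5*(-10 + 25)² = 5*15² = 5*225 = 1125)
-2609 - x = -2609 - 1*1125 = -2609 - 1125 = -3734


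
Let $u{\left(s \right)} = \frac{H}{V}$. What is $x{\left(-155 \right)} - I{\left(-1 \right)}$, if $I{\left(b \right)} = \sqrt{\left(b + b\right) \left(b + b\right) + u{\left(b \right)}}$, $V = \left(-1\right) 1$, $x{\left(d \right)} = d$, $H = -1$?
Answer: $-155 - \sqrt{5} \approx -157.24$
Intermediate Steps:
$V = -1$
$u{\left(s \right)} = 1$ ($u{\left(s \right)} = - \frac{1}{-1} = \left(-1\right) \left(-1\right) = 1$)
$I{\left(b \right)} = \sqrt{1 + 4 b^{2}}$ ($I{\left(b \right)} = \sqrt{\left(b + b\right) \left(b + b\right) + 1} = \sqrt{2 b 2 b + 1} = \sqrt{4 b^{2} + 1} = \sqrt{1 + 4 b^{2}}$)
$x{\left(-155 \right)} - I{\left(-1 \right)} = -155 - \sqrt{1 + 4 \left(-1\right)^{2}} = -155 - \sqrt{1 + 4 \cdot 1} = -155 - \sqrt{1 + 4} = -155 - \sqrt{5}$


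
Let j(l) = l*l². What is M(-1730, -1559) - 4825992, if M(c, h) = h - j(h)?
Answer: 3784292328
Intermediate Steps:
j(l) = l³
M(c, h) = h - h³
M(-1730, -1559) - 4825992 = (-1559 - 1*(-1559)³) - 4825992 = (-1559 - 1*(-3789119879)) - 4825992 = (-1559 + 3789119879) - 4825992 = 3789118320 - 4825992 = 3784292328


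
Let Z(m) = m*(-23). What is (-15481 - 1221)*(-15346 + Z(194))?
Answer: 330833216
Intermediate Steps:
Z(m) = -23*m
(-15481 - 1221)*(-15346 + Z(194)) = (-15481 - 1221)*(-15346 - 23*194) = -16702*(-15346 - 4462) = -16702*(-19808) = 330833216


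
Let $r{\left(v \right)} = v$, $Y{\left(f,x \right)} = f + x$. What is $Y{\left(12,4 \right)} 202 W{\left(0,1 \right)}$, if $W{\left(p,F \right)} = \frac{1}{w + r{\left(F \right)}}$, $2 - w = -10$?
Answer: $\frac{3232}{13} \approx 248.62$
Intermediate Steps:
$w = 12$ ($w = 2 - -10 = 2 + 10 = 12$)
$W{\left(p,F \right)} = \frac{1}{12 + F}$
$Y{\left(12,4 \right)} 202 W{\left(0,1 \right)} = \frac{\left(12 + 4\right) 202}{12 + 1} = \frac{16 \cdot 202}{13} = 3232 \cdot \frac{1}{13} = \frac{3232}{13}$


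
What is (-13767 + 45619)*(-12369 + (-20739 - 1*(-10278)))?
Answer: -727181160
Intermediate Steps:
(-13767 + 45619)*(-12369 + (-20739 - 1*(-10278))) = 31852*(-12369 + (-20739 + 10278)) = 31852*(-12369 - 10461) = 31852*(-22830) = -727181160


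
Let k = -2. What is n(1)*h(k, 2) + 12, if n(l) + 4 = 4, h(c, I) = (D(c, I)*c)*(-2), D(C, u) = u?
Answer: 12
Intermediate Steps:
h(c, I) = -2*I*c (h(c, I) = (I*c)*(-2) = -2*I*c)
n(l) = 0 (n(l) = -4 + 4 = 0)
n(1)*h(k, 2) + 12 = 0*(-2*2*(-2)) + 12 = 0*8 + 12 = 0 + 12 = 12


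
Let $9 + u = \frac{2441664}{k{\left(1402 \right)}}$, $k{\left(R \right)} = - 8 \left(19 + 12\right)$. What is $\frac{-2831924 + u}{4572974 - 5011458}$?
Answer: $\frac{88095131}{13593004} \approx 6.4809$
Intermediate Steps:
$k{\left(R \right)} = -248$ ($k{\left(R \right)} = \left(-8\right) 31 = -248$)
$u = - \frac{305487}{31}$ ($u = -9 + \frac{2441664}{-248} = -9 + 2441664 \left(- \frac{1}{248}\right) = -9 - \frac{305208}{31} = - \frac{305487}{31} \approx -9854.4$)
$\frac{-2831924 + u}{4572974 - 5011458} = \frac{-2831924 - \frac{305487}{31}}{4572974 - 5011458} = - \frac{88095131}{31 \left(-438484\right)} = \left(- \frac{88095131}{31}\right) \left(- \frac{1}{438484}\right) = \frac{88095131}{13593004}$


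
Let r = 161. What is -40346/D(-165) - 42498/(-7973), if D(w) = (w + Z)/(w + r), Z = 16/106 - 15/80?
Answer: -155026624334/159404189 ≈ -972.54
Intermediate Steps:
Z = -31/848 (Z = 16*(1/106) - 15*1/80 = 8/53 - 3/16 = -31/848 ≈ -0.036557)
D(w) = (-31/848 + w)/(161 + w) (D(w) = (w - 31/848)/(w + 161) = (-31/848 + w)/(161 + w))
-40346/D(-165) - 42498/(-7973) = -40346*(161 - 165)/(-31/848 - 165) - 42498/(-7973) = -40346/(-139951/848/(-4)) - 42498*(-1/7973) = -40346/((-1/4*(-139951/848))) + 42498/7973 = -40346/139951/3392 + 42498/7973 = -40346*3392/139951 + 42498/7973 = -136853632/139951 + 42498/7973 = -155026624334/159404189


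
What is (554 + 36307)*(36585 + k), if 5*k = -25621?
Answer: 5798382744/5 ≈ 1.1597e+9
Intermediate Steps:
k = -25621/5 (k = (⅕)*(-25621) = -25621/5 ≈ -5124.2)
(554 + 36307)*(36585 + k) = (554 + 36307)*(36585 - 25621/5) = 36861*(157304/5) = 5798382744/5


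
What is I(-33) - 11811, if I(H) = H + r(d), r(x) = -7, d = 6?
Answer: -11851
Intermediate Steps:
I(H) = -7 + H (I(H) = H - 7 = -7 + H)
I(-33) - 11811 = (-7 - 33) - 11811 = -40 - 11811 = -11851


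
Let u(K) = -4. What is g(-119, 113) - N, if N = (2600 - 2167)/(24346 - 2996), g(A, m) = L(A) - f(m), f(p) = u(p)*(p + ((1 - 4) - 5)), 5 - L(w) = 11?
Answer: 8838467/21350 ≈ 413.98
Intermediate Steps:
L(w) = -6 (L(w) = 5 - 1*11 = 5 - 11 = -6)
f(p) = 32 - 4*p (f(p) = -4*(p + ((1 - 4) - 5)) = -4*(p + (-3 - 5)) = -4*(p - 8) = -4*(-8 + p) = 32 - 4*p)
g(A, m) = -38 + 4*m (g(A, m) = -6 - (32 - 4*m) = -6 + (-32 + 4*m) = -38 + 4*m)
N = 433/21350 ≈ 0.020281
g(-119, 113) - N = (-38 + 4*113) - 1*433/21350 = (-38 + 452) - 433/21350 = 414 - 433/21350 = 8838467/21350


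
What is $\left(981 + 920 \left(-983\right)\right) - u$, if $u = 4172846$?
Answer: $-5076225$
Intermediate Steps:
$\left(981 + 920 \left(-983\right)\right) - u = \left(981 + 920 \left(-983\right)\right) - 4172846 = \left(981 - 904360\right) - 4172846 = -903379 - 4172846 = -5076225$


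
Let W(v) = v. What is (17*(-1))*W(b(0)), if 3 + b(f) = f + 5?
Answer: -34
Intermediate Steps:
b(f) = 2 + f (b(f) = -3 + (f + 5) = -3 + (5 + f) = 2 + f)
(17*(-1))*W(b(0)) = (17*(-1))*(2 + 0) = -17*2 = -34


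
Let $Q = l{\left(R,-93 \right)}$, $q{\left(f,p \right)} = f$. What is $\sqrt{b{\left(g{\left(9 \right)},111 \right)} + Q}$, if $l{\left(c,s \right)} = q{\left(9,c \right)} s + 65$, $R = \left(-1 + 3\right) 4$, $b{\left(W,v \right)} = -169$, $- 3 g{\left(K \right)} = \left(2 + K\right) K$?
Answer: $i \sqrt{941} \approx 30.676 i$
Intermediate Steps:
$g{\left(K \right)} = - \frac{K \left(2 + K\right)}{3}$ ($g{\left(K \right)} = - \frac{\left(2 + K\right) K}{3} = - \frac{K \left(2 + K\right)}{3}$)
$R = 8$ ($R = 2 \cdot 4 = 8$)
$l{\left(c,s \right)} = 65 + 9 s$ ($l{\left(c,s \right)} = 9 s + 65 = 65 + 9 s$)
$Q = -772$ ($Q = 65 + 9 \left(-93\right) = 65 - 837 = -772$)
$\sqrt{b{\left(g{\left(9 \right)},111 \right)} + Q} = \sqrt{-169 - 772} = \sqrt{-941} = i \sqrt{941}$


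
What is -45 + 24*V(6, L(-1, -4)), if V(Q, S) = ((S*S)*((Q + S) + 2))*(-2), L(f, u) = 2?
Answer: -1965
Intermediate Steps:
V(Q, S) = -2*S²*(2 + Q + S) (V(Q, S) = (S²*(2 + Q + S))*(-2) = -2*S²*(2 + Q + S))
-45 + 24*V(6, L(-1, -4)) = -45 + 24*(2*2²*(-2 - 1*6 - 1*2)) = -45 + 24*(2*4*(-2 - 6 - 2)) = -45 + 24*(2*4*(-10)) = -45 + 24*(-80) = -45 - 1920 = -1965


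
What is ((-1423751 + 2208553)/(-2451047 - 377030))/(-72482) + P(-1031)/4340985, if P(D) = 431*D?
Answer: -45541894646672092/444917704290858645 ≈ -0.10236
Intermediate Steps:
((-1423751 + 2208553)/(-2451047 - 377030))/(-72482) + P(-1031)/4340985 = ((-1423751 + 2208553)/(-2451047 - 377030))/(-72482) + (431*(-1031))/4340985 = (784802/(-2828077))*(-1/72482) - 444361*1/4340985 = (784802*(-1/2828077))*(-1/72482) - 444361/4340985 = -784802/2828077*(-1/72482) - 444361/4340985 = 392401/102492338557 - 444361/4340985 = -45541894646672092/444917704290858645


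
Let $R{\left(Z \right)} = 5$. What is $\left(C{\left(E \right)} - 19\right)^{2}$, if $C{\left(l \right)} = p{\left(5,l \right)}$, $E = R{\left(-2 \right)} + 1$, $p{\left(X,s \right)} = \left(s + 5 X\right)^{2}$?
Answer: $887364$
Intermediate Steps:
$E = 6$ ($E = 5 + 1 = 6$)
$C{\left(l \right)} = \left(25 + l\right)^{2}$ ($C{\left(l \right)} = \left(l + 5 \cdot 5\right)^{2} = \left(l + 25\right)^{2} = \left(25 + l\right)^{2}$)
$\left(C{\left(E \right)} - 19\right)^{2} = \left(\left(25 + 6\right)^{2} - 19\right)^{2} = \left(31^{2} - 19\right)^{2} = \left(961 - 19\right)^{2} = 942^{2} = 887364$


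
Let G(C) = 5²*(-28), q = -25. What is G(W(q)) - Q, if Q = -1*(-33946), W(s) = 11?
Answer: -34646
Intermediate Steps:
G(C) = -700 (G(C) = 25*(-28) = -700)
Q = 33946
G(W(q)) - Q = -700 - 1*33946 = -700 - 33946 = -34646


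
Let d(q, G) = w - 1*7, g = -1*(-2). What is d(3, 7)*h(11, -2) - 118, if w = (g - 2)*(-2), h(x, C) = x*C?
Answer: 36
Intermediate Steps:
g = 2
h(x, C) = C*x
w = 0 (w = (2 - 2)*(-2) = 0*(-2) = 0)
d(q, G) = -7 (d(q, G) = 0 - 1*7 = 0 - 7 = -7)
d(3, 7)*h(11, -2) - 118 = -(-14)*11 - 118 = -7*(-22) - 118 = 154 - 118 = 36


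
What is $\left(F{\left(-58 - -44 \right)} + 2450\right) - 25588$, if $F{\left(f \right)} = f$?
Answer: $-23152$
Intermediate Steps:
$\left(F{\left(-58 - -44 \right)} + 2450\right) - 25588 = \left(\left(-58 - -44\right) + 2450\right) - 25588 = \left(\left(-58 + 44\right) + 2450\right) - 25588 = \left(-14 + 2450\right) - 25588 = 2436 - 25588 = -23152$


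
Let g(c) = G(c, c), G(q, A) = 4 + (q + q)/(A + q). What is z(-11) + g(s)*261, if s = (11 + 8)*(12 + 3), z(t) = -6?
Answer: 1299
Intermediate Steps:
G(q, A) = 4 + 2*q/(A + q) (G(q, A) = 4 + (2*q)/(A + q) = 4 + 2*q/(A + q))
s = 285 (s = 19*15 = 285)
g(c) = 5 (g(c) = 2*(2*c + 3*c)/(c + c) = 2*(5*c)/((2*c)) = 2*(1/(2*c))*(5*c) = 5)
z(-11) + g(s)*261 = -6 + 5*261 = -6 + 1305 = 1299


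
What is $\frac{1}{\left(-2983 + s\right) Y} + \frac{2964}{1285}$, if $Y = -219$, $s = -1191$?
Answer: $\frac{2709411469}{1174626210} \approx 2.3066$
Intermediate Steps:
$\frac{1}{\left(-2983 + s\right) Y} + \frac{2964}{1285} = \frac{1}{\left(-2983 - 1191\right) \left(-219\right)} + \frac{2964}{1285} = \frac{1}{-4174} \left(- \frac{1}{219}\right) + 2964 \cdot \frac{1}{1285} = \left(- \frac{1}{4174}\right) \left(- \frac{1}{219}\right) + \frac{2964}{1285} = \frac{1}{914106} + \frac{2964}{1285} = \frac{2709411469}{1174626210}$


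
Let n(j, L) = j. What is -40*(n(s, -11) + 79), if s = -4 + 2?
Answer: -3080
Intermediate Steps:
s = -2
-40*(n(s, -11) + 79) = -40*(-2 + 79) = -40*77 = -3080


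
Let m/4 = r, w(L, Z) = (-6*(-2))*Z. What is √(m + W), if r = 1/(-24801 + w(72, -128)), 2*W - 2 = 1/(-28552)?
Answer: √141342287237871135/375987012 ≈ 0.99992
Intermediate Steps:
W = 57103/57104 (W = 1 + (½)/(-28552) = 1 + (½)*(-1/28552) = 1 - 1/57104 = 57103/57104 ≈ 0.99998)
w(L, Z) = 12*Z
r = -1/26337 (r = 1/(-24801 + 12*(-128)) = 1/(-24801 - 1536) = 1/(-26337) = -1/26337 ≈ -3.7969e-5)
m = -4/26337 (m = 4*(-1/26337) = -4/26337 ≈ -0.00015188)
√(m + W) = √(-4/26337 + 57103/57104) = √(1503693295/1503948048) = √141342287237871135/375987012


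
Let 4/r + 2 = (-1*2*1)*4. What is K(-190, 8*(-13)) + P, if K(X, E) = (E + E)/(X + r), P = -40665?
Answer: -4839005/119 ≈ -40664.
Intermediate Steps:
r = -2/5 (r = 4/(-2 + (-1*2*1)*4) = 4/(-2 - 2*1*4) = 4/(-2 - 2*4) = 4/(-2 - 8) = 4/(-10) = 4*(-1/10) = -2/5 ≈ -0.40000)
K(X, E) = 2*E/(-2/5 + X) (K(X, E) = (E + E)/(X - 2/5) = (2*E)/(-2/5 + X) = 2*E/(-2/5 + X))
K(-190, 8*(-13)) + P = 10*(8*(-13))/(-2 + 5*(-190)) - 40665 = 10*(-104)/(-2 - 950) - 40665 = 10*(-104)/(-952) - 40665 = 10*(-104)*(-1/952) - 40665 = 130/119 - 40665 = -4839005/119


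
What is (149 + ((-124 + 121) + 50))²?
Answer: 38416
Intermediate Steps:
(149 + ((-124 + 121) + 50))² = (149 + (-3 + 50))² = (149 + 47)² = 196² = 38416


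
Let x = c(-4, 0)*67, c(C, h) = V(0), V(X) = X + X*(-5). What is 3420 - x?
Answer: 3420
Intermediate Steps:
V(X) = -4*X (V(X) = X - 5*X = -4*X)
c(C, h) = 0 (c(C, h) = -4*0 = 0)
x = 0 (x = 0*67 = 0)
3420 - x = 3420 - 1*0 = 3420 + 0 = 3420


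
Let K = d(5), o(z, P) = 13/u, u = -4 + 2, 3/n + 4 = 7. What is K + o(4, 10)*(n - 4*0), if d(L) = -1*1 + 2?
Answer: -11/2 ≈ -5.5000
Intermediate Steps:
n = 1 (n = 3/(-4 + 7) = 3/3 = 3*(⅓) = 1)
u = -2
o(z, P) = -13/2 (o(z, P) = 13/(-2) = 13*(-½) = -13/2)
d(L) = 1 (d(L) = -1 + 2 = 1)
K = 1
K + o(4, 10)*(n - 4*0) = 1 - 13*(1 - 4*0)/2 = 1 - 13*(1 + 0)/2 = 1 - 13/2*1 = 1 - 13/2 = -11/2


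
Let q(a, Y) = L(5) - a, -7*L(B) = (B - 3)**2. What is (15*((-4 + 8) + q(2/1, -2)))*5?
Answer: 750/7 ≈ 107.14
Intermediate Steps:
L(B) = -(-3 + B)**2/7 (L(B) = -(B - 3)**2/7 = -(-3 + B)**2/7)
q(a, Y) = -4/7 - a (q(a, Y) = -(-3 + 5)**2/7 - a = -1/7*2**2 - a = -1/7*4 - a = -4/7 - a)
(15*((-4 + 8) + q(2/1, -2)))*5 = (15*((-4 + 8) + (-4/7 - 2/1)))*5 = (15*(4 + (-4/7 - 2)))*5 = (15*(4 - 18/7))*5 = (15*(10/7))*5 = (150/7)*5 = 750/7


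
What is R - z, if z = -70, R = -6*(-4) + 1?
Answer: 95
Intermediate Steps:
R = 25 (R = 24 + 1 = 25)
R - z = 25 - 1*(-70) = 25 + 70 = 95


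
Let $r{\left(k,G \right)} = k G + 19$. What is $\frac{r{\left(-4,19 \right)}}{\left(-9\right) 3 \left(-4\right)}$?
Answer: $- \frac{19}{36} \approx -0.52778$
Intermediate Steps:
$r{\left(k,G \right)} = 19 + G k$ ($r{\left(k,G \right)} = G k + 19 = 19 + G k$)
$\frac{r{\left(-4,19 \right)}}{\left(-9\right) 3 \left(-4\right)} = \frac{19 + 19 \left(-4\right)}{\left(-9\right) 3 \left(-4\right)} = \frac{19 - 76}{\left(-27\right) \left(-4\right)} = - \frac{57}{108} = \left(-57\right) \frac{1}{108} = - \frac{19}{36}$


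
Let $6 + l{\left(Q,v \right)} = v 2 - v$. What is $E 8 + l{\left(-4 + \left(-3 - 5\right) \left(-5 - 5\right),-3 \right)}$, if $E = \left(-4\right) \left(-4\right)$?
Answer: $119$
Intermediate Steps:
$E = 16$
$l{\left(Q,v \right)} = -6 + v$ ($l{\left(Q,v \right)} = -6 - \left(v - v 2\right) = -6 + \left(2 v - v\right) = -6 + v$)
$E 8 + l{\left(-4 + \left(-3 - 5\right) \left(-5 - 5\right),-3 \right)} = 16 \cdot 8 - 9 = 128 - 9 = 119$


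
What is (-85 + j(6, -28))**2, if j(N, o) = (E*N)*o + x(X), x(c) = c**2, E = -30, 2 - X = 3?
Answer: 24561936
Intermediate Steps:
X = -1 (X = 2 - 1*3 = 2 - 3 = -1)
j(N, o) = 1 - 30*N*o (j(N, o) = (-30*N)*o + (-1)**2 = -30*N*o + 1 = 1 - 30*N*o)
(-85 + j(6, -28))**2 = (-85 + (1 - 30*6*(-28)))**2 = (-85 + (1 + 5040))**2 = (-85 + 5041)**2 = 4956**2 = 24561936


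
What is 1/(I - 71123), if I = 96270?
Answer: 1/25147 ≈ 3.9766e-5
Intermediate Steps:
1/(I - 71123) = 1/(96270 - 71123) = 1/25147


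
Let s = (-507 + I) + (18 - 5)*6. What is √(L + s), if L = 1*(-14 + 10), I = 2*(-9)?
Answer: I*√451 ≈ 21.237*I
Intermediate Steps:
I = -18
L = -4 (L = 1*(-4) = -4)
s = -447 (s = (-507 - 18) + (18 - 5)*6 = -525 + 13*6 = -525 + 78 = -447)
√(L + s) = √(-4 - 447) = √(-451) = I*√451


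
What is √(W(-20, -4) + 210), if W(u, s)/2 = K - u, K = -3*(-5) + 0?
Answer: 2*√70 ≈ 16.733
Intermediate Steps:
K = 15 (K = 15 + 0 = 15)
W(u, s) = 30 - 2*u (W(u, s) = 2*(15 - u) = 30 - 2*u)
√(W(-20, -4) + 210) = √((30 - 2*(-20)) + 210) = √((30 + 40) + 210) = √(70 + 210) = √280 = 2*√70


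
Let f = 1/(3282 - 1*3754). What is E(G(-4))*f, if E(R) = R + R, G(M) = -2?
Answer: 1/118 ≈ 0.0084746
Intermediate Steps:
E(R) = 2*R
f = -1/472 (f = 1/(3282 - 3754) = 1/(-472) = -1/472 ≈ -0.0021186)
E(G(-4))*f = (2*(-2))*(-1/472) = -4*(-1/472) = 1/118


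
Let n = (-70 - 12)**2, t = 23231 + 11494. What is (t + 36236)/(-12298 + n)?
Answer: -70961/5574 ≈ -12.731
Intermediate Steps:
t = 34725
n = 6724 (n = (-82)**2 = 6724)
(t + 36236)/(-12298 + n) = (34725 + 36236)/(-12298 + 6724) = 70961/(-5574) = 70961*(-1/5574) = -70961/5574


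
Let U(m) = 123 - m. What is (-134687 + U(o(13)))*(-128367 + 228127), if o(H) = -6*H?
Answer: -13416323360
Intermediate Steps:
(-134687 + U(o(13)))*(-128367 + 228127) = (-134687 + (123 - (-6)*13))*(-128367 + 228127) = (-134687 + (123 - 1*(-78)))*99760 = (-134687 + (123 + 78))*99760 = (-134687 + 201)*99760 = -134486*99760 = -13416323360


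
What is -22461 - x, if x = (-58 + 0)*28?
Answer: -20837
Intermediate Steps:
x = -1624 (x = -58*28 = -1624)
-22461 - x = -22461 - 1*(-1624) = -22461 + 1624 = -20837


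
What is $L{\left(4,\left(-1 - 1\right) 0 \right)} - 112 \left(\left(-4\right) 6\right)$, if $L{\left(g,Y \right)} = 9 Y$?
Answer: $2688$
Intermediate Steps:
$L{\left(4,\left(-1 - 1\right) 0 \right)} - 112 \left(\left(-4\right) 6\right) = 9 \left(-1 - 1\right) 0 - 112 \left(\left(-4\right) 6\right) = 9 \left(\left(-2\right) 0\right) - -2688 = 9 \cdot 0 + 2688 = 0 + 2688 = 2688$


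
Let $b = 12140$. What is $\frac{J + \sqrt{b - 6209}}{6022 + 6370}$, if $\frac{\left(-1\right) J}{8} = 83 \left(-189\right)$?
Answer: $\frac{15687}{1549} + \frac{3 \sqrt{659}}{12392} \approx 10.133$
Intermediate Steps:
$J = 125496$ ($J = - 8 \cdot 83 \left(-189\right) = \left(-8\right) \left(-15687\right) = 125496$)
$\frac{J + \sqrt{b - 6209}}{6022 + 6370} = \frac{125496 + \sqrt{12140 - 6209}}{6022 + 6370} = \frac{125496 + \sqrt{5931}}{12392} = \left(125496 + 3 \sqrt{659}\right) \frac{1}{12392} = \frac{15687}{1549} + \frac{3 \sqrt{659}}{12392}$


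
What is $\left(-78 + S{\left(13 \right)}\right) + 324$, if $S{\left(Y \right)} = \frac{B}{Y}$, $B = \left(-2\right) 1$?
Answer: $\frac{3196}{13} \approx 245.85$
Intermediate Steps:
$B = -2$
$S{\left(Y \right)} = - \frac{2}{Y}$
$\left(-78 + S{\left(13 \right)}\right) + 324 = \left(-78 - \frac{2}{13}\right) + 324 = - \frac{1016}{13} + 324 = \frac{3196}{13}$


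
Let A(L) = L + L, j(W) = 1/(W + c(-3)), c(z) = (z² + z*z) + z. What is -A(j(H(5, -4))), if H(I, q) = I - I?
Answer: -2/15 ≈ -0.13333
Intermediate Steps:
c(z) = z + 2*z² (c(z) = (z² + z²) + z = 2*z² + z = z + 2*z²)
H(I, q) = 0
j(W) = 1/(15 + W) (j(W) = 1/(W - 3*(1 + 2*(-3))) = 1/(W - 3*(1 - 6)) = 1/(W - 3*(-5)) = 1/(W + 15) = 1/(15 + W))
A(L) = 2*L
-A(j(H(5, -4))) = -2/(15 + 0) = -2/15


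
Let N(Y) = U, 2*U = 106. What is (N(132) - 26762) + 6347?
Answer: -20362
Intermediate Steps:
U = 53 (U = (1/2)*106 = 53)
N(Y) = 53
(N(132) - 26762) + 6347 = (53 - 26762) + 6347 = -26709 + 6347 = -20362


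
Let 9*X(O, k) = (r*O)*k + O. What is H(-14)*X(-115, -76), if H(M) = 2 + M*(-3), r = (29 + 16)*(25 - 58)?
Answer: -571076660/9 ≈ -6.3453e+7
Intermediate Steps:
r = -1485 (r = 45*(-33) = -1485)
X(O, k) = O/9 - 165*O*k (X(O, k) = ((-1485*O)*k + O)/9 = (-1485*O*k + O)/9 = (O - 1485*O*k)/9 = O/9 - 165*O*k)
H(M) = 2 - 3*M
H(-14)*X(-115, -76) = (2 - 3*(-14))*((1/9)*(-115)*(1 - 1485*(-76))) = (2 + 42)*((1/9)*(-115)*(1 + 112860)) = 44*((1/9)*(-115)*112861) = 44*(-12979015/9) = -571076660/9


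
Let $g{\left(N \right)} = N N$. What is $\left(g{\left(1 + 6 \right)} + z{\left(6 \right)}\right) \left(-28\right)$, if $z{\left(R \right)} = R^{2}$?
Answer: $-2380$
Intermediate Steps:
$g{\left(N \right)} = N^{2}$
$\left(g{\left(1 + 6 \right)} + z{\left(6 \right)}\right) \left(-28\right) = \left(\left(1 + 6\right)^{2} + 6^{2}\right) \left(-28\right) = \left(7^{2} + 36\right) \left(-28\right) = \left(49 + 36\right) \left(-28\right) = 85 \left(-28\right) = -2380$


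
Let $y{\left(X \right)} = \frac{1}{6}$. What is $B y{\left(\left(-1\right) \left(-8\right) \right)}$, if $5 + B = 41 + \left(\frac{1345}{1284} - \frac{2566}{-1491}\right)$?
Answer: $\frac{24740041}{3828888} \approx 6.4614$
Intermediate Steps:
$y{\left(X \right)} = \frac{1}{6}$
$B = \frac{24740041}{638148}$ ($B = -5 + \left(41 + \left(\frac{1345}{1284} - \frac{2566}{-1491}\right)\right) = -5 + \left(41 + \left(1345 \cdot \frac{1}{1284} - - \frac{2566}{1491}\right)\right) = -5 + \left(41 + \left(\frac{1345}{1284} + \frac{2566}{1491}\right)\right) = -5 + \left(41 + \frac{1766713}{638148}\right) = -5 + \frac{27930781}{638148} = \frac{24740041}{638148} \approx 38.768$)
$B y{\left(\left(-1\right) \left(-8\right) \right)} = \frac{24740041}{638148} \cdot \frac{1}{6} = \frac{24740041}{3828888}$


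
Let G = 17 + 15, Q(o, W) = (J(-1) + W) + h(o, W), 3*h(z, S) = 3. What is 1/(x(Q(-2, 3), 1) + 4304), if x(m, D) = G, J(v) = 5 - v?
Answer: 1/4336 ≈ 0.00023063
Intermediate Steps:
h(z, S) = 1 (h(z, S) = (⅓)*3 = 1)
Q(o, W) = 7 + W (Q(o, W) = ((5 - 1*(-1)) + W) + 1 = ((5 + 1) + W) + 1 = (6 + W) + 1 = 7 + W)
G = 32
x(m, D) = 32
1/(x(Q(-2, 3), 1) + 4304) = 1/(32 + 4304) = 1/4336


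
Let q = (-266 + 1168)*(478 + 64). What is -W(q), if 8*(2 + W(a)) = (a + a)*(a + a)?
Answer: -119503782726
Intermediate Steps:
q = 488884 (q = 902*542 = 488884)
W(a) = -2 + a²/2 (W(a) = -2 + ((a + a)*(a + a))/8 = -2 + ((2*a)*(2*a))/8 = -2 + (4*a²)/8 = -2 + a²/2)
-W(q) = -(-2 + (½)*488884²) = -(-2 + (½)*239007565456) = -(-2 + 119503782728) = -1*119503782726 = -119503782726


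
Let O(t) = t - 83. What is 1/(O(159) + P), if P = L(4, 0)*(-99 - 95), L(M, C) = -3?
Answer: 1/658 ≈ 0.0015198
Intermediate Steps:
O(t) = -83 + t
P = 582 (P = -3*(-99 - 95) = -3*(-194) = 582)
1/(O(159) + P) = 1/((-83 + 159) + 582) = 1/(76 + 582) = 1/658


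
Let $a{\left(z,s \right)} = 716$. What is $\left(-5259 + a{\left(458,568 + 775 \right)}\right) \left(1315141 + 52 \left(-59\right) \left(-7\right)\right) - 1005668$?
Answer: $-6073256699$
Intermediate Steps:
$\left(-5259 + a{\left(458,568 + 775 \right)}\right) \left(1315141 + 52 \left(-59\right) \left(-7\right)\right) - 1005668 = \left(-5259 + 716\right) \left(1315141 + 52 \left(-59\right) \left(-7\right)\right) - 1005668 = - 4543 \left(1315141 - -21476\right) - 1005668 = - 4543 \left(1315141 + 21476\right) - 1005668 = \left(-4543\right) 1336617 - 1005668 = -6072251031 - 1005668 = -6073256699$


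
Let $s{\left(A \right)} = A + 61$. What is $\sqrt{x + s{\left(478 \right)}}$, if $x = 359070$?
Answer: $\sqrt{359609} \approx 599.67$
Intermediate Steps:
$s{\left(A \right)} = 61 + A$
$\sqrt{x + s{\left(478 \right)}} = \sqrt{359070 + \left(61 + 478\right)} = \sqrt{359070 + 539} = \sqrt{359609}$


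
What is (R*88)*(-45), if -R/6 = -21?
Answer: -498960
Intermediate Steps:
R = 126 (R = -6*(-21) = 126)
(R*88)*(-45) = (126*88)*(-45) = 11088*(-45) = -498960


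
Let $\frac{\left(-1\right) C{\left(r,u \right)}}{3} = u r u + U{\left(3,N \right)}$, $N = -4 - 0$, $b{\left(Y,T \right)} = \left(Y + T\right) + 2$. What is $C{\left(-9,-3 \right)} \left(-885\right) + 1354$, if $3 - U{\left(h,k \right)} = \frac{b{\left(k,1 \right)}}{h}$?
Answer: $-204851$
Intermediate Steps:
$b{\left(Y,T \right)} = 2 + T + Y$ ($b{\left(Y,T \right)} = \left(T + Y\right) + 2 = 2 + T + Y$)
$N = -4$ ($N = -4 + 0 = -4$)
$U{\left(h,k \right)} = 3 - \frac{3 + k}{h}$ ($U{\left(h,k \right)} = 3 - \frac{2 + 1 + k}{h} = 3 - \frac{3 + k}{h}$)
$C{\left(r,u \right)} = -10 - 3 r u^{2}$ ($C{\left(r,u \right)} = - 3 \left(u r u + \frac{-3 - -4 + 3 \cdot 3}{3}\right) = - 3 \left(r u u + \frac{-3 + 4 + 9}{3}\right) = - 3 \left(r u^{2} + \frac{1}{3} \cdot 10\right) = - 3 \left(r u^{2} + \frac{10}{3}\right) = - 3 \left(\frac{10}{3} + r u^{2}\right) = -10 - 3 r u^{2}$)
$C{\left(-9,-3 \right)} \left(-885\right) + 1354 = \left(-10 - - 27 \left(-3\right)^{2}\right) \left(-885\right) + 1354 = \left(-10 - \left(-27\right) 9\right) \left(-885\right) + 1354 = \left(-10 + 243\right) \left(-885\right) + 1354 = 233 \left(-885\right) + 1354 = -206205 + 1354 = -204851$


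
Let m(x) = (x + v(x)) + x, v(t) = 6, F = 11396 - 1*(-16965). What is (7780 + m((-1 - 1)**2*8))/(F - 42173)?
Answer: -3925/6906 ≈ -0.56835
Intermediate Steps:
F = 28361 (F = 11396 + 16965 = 28361)
m(x) = 6 + 2*x (m(x) = (x + 6) + x = (6 + x) + x = 6 + 2*x)
(7780 + m((-1 - 1)**2*8))/(F - 42173) = (7780 + (6 + 2*((-1 - 1)**2*8)))/(28361 - 42173) = (7780 + (6 + 2*((-2)**2*8)))/(-13812) = (7780 + (6 + 2*(4*8)))*(-1/13812) = (7780 + (6 + 2*32))*(-1/13812) = (7780 + (6 + 64))*(-1/13812) = (7780 + 70)*(-1/13812) = 7850*(-1/13812) = -3925/6906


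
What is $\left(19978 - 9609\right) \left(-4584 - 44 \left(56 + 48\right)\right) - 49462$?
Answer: $-95029502$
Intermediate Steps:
$\left(19978 - 9609\right) \left(-4584 - 44 \left(56 + 48\right)\right) - 49462 = 10369 \left(-4584 - 4576\right) - 49462 = 10369 \left(-9160\right) - 49462 = -94980040 - 49462 = -95029502$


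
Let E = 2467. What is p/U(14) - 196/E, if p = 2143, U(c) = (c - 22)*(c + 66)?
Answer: -5412221/1578880 ≈ -3.4279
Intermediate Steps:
U(c) = (-22 + c)*(66 + c)
p/U(14) - 196/E = 2143/(-1452 + 14**2 + 44*14) - 196/2467 = 2143/(-1452 + 196 + 616) - 196/2467 = 2143/(-640) - 1*196/2467 = 2143*(-1/640) - 196/2467 = -2143/640 - 196/2467 = -5412221/1578880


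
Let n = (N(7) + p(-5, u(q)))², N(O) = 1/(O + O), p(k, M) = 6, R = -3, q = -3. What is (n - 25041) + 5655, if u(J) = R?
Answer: -3792431/196 ≈ -19349.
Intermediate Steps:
u(J) = -3
N(O) = 1/(2*O)
n = 7225/196 (n = ((½)/7 + 6)² = ((½)*(⅐) + 6)² = (1/14 + 6)² = (85/14)² = 7225/196 ≈ 36.862)
(n - 25041) + 5655 = (7225/196 - 25041) + 5655 = -4900811/196 + 5655 = -3792431/196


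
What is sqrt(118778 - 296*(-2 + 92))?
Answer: sqrt(92138) ≈ 303.54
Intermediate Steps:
sqrt(118778 - 296*(-2 + 92)) = sqrt(118778 - 296*90) = sqrt(118778 - 26640) = sqrt(92138)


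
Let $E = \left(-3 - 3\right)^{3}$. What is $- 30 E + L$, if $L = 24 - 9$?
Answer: $6495$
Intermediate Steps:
$L = 15$ ($L = 24 - 9 = 15$)
$E = -216$ ($E = \left(-6\right)^{3} = -216$)
$- 30 E + L = \left(-30\right) \left(-216\right) + 15 = 6480 + 15 = 6495$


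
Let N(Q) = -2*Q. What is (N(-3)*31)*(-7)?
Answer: -1302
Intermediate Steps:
(N(-3)*31)*(-7) = (-2*(-3)*31)*(-7) = (6*31)*(-7) = 186*(-7) = -1302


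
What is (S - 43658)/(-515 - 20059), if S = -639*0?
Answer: 21829/10287 ≈ 2.1220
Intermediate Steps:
S = 0 (S = -213*0 = 0)
(S - 43658)/(-515 - 20059) = (0 - 43658)/(-515 - 20059) = -43658/(-20574) = -43658*(-1/20574) = 21829/10287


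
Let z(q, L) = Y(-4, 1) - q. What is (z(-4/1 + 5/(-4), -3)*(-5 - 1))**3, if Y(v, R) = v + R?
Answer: -19683/8 ≈ -2460.4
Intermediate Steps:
Y(v, R) = R + v
z(q, L) = -3 - q (z(q, L) = (1 - 4) - q = -3 - q)
(z(-4/1 + 5/(-4), -3)*(-5 - 1))**3 = ((-3 - (-4/1 + 5/(-4)))*(-5 - 1))**3 = ((-3 - (-4*1 + 5*(-1/4)))*(-6))**3 = ((-3 - (-4 - 5/4))*(-6))**3 = ((-3 - 1*(-21/4))*(-6))**3 = ((-3 + 21/4)*(-6))**3 = ((9/4)*(-6))**3 = (-27/2)**3 = -19683/8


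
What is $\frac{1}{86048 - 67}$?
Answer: $\frac{1}{85981} \approx 1.163 \cdot 10^{-5}$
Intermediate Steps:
$\frac{1}{86048 - 67} = \frac{1}{85981}$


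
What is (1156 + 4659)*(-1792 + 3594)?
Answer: 10478630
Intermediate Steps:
(1156 + 4659)*(-1792 + 3594) = 5815*1802 = 10478630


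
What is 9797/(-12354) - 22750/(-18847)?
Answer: 96409441/232835838 ≈ 0.41407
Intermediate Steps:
9797/(-12354) - 22750/(-18847) = 9797*(-1/12354) - 22750*(-1/18847) = -9797/12354 + 22750/18847 = 96409441/232835838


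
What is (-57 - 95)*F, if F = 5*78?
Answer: -59280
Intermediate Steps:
F = 390
(-57 - 95)*F = (-57 - 95)*390 = -152*390 = -59280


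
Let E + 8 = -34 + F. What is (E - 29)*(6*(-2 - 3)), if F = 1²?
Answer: 2100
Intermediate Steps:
F = 1
E = -41 (E = -8 + (-34 + 1) = -8 - 33 = -41)
(E - 29)*(6*(-2 - 3)) = (-41 - 29)*(6*(-2 - 3)) = -420*(-5) = -70*(-30) = 2100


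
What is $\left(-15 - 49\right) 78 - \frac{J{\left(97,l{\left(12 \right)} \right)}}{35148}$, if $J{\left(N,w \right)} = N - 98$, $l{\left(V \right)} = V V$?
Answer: $- \frac{175458815}{35148} \approx -4992.0$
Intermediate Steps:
$l{\left(V \right)} = V^{2}$
$J{\left(N,w \right)} = -98 + N$
$\left(-15 - 49\right) 78 - \frac{J{\left(97,l{\left(12 \right)} \right)}}{35148} = \left(-15 - 49\right) 78 - \frac{-98 + 97}{35148} = \left(-64\right) 78 - \left(-1\right) \frac{1}{35148} = -4992 - - \frac{1}{35148} = -4992 + \frac{1}{35148} = - \frac{175458815}{35148}$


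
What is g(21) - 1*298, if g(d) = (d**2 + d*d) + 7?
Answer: 591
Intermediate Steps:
g(d) = 7 + 2*d**2 (g(d) = (d**2 + d**2) + 7 = 2*d**2 + 7 = 7 + 2*d**2)
g(21) - 1*298 = (7 + 2*21**2) - 1*298 = (7 + 2*441) - 298 = (7 + 882) - 298 = 889 - 298 = 591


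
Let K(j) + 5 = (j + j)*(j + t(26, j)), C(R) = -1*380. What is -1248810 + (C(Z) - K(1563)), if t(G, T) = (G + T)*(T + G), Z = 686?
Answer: -7899038169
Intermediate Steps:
t(G, T) = (G + T)² (t(G, T) = (G + T)*(G + T) = (G + T)²)
C(R) = -380
K(j) = -5 + 2*j*(j + (26 + j)²) (K(j) = -5 + (j + j)*(j + (26 + j)²) = -5 + (2*j)*(j + (26 + j)²) = -5 + 2*j*(j + (26 + j)²))
-1248810 + (C(Z) - K(1563)) = -1248810 + (-380 - (-5 + 2*1563² + 2*1563*(26 + 1563)²)) = -1248810 + (-380 - (-5 + 2*2442969 + 2*1563*1589²)) = -1248810 + (-380 - (-5 + 4885938 + 2*1563*2524921)) = -1248810 + (-380 - (-5 + 4885938 + 7892903046)) = -1248810 + (-380 - 1*7897788979) = -1248810 + (-380 - 7897788979) = -1248810 - 7897789359 = -7899038169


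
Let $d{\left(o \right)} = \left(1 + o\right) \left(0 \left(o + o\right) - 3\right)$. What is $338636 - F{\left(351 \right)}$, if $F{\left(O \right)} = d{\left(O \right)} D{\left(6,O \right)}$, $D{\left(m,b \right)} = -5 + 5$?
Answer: $338636$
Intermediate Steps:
$D{\left(m,b \right)} = 0$
$d{\left(o \right)} = -3 - 3 o$ ($d{\left(o \right)} = \left(1 + o\right) \left(0 \cdot 2 o - 3\right) = \left(1 + o\right) \left(0 - 3\right) = \left(1 + o\right) \left(-3\right) = -3 - 3 o$)
$F{\left(O \right)} = 0$ ($F{\left(O \right)} = \left(-3 - 3 O\right) 0 = 0$)
$338636 - F{\left(351 \right)} = 338636 - 0 = 338636 + 0 = 338636$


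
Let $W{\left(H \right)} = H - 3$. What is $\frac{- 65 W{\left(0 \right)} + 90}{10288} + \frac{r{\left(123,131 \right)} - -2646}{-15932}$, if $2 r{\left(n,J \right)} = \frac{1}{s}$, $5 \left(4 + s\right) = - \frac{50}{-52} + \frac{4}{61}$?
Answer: $- \frac{170616514507}{1233042036464} \approx -0.13837$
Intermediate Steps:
$W{\left(H \right)} = -3 + H$ ($W{\left(H \right)} = H - 3 = -3 + H$)
$s = - \frac{30091}{7930}$ ($s = -4 + \frac{- \frac{50}{-52} + \frac{4}{61}}{5} = -4 + \frac{\left(-50\right) \left(- \frac{1}{52}\right) + 4 \cdot \frac{1}{61}}{5} = -4 + \frac{\frac{25}{26} + \frac{4}{61}}{5} = -4 + \frac{1}{5} \cdot \frac{1629}{1586} = -4 + \frac{1629}{7930} = - \frac{30091}{7930} \approx -3.7946$)
$r{\left(n,J \right)} = - \frac{3965}{30091}$ ($r{\left(n,J \right)} = \frac{1}{2 \left(- \frac{30091}{7930}\right)} = \frac{1}{2} \left(- \frac{7930}{30091}\right) = - \frac{3965}{30091}$)
$\frac{- 65 W{\left(0 \right)} + 90}{10288} + \frac{r{\left(123,131 \right)} - -2646}{-15932} = \frac{- 65 \left(-3 + 0\right) + 90}{10288} + \frac{- \frac{3965}{30091} - -2646}{-15932} = \left(\left(-65\right) \left(-3\right) + 90\right) \frac{1}{10288} + \left(- \frac{3965}{30091} + 2646\right) \left(- \frac{1}{15932}\right) = \left(195 + 90\right) \frac{1}{10288} + \frac{79616821}{30091} \left(- \frac{1}{15932}\right) = 285 \cdot \frac{1}{10288} - \frac{79616821}{479409812} = \frac{285}{10288} - \frac{79616821}{479409812} = - \frac{170616514507}{1233042036464}$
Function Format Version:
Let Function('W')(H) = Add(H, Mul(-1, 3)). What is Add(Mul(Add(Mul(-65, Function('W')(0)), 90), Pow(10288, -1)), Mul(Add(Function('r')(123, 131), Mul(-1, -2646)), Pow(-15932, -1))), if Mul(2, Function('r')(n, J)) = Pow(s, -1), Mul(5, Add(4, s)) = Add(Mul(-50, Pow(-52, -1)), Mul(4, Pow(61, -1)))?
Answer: Rational(-170616514507, 1233042036464) ≈ -0.13837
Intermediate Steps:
Function('W')(H) = Add(-3, H) (Function('W')(H) = Add(H, -3) = Add(-3, H))
s = Rational(-30091, 7930) (s = Add(-4, Mul(Rational(1, 5), Add(Mul(-50, Pow(-52, -1)), Mul(4, Pow(61, -1))))) = Add(-4, Mul(Rational(1, 5), Add(Mul(-50, Rational(-1, 52)), Mul(4, Rational(1, 61))))) = Add(-4, Mul(Rational(1, 5), Add(Rational(25, 26), Rational(4, 61)))) = Add(-4, Mul(Rational(1, 5), Rational(1629, 1586))) = Add(-4, Rational(1629, 7930)) = Rational(-30091, 7930) ≈ -3.7946)
Function('r')(n, J) = Rational(-3965, 30091) (Function('r')(n, J) = Mul(Rational(1, 2), Pow(Rational(-30091, 7930), -1)) = Mul(Rational(1, 2), Rational(-7930, 30091)) = Rational(-3965, 30091))
Add(Mul(Add(Mul(-65, Function('W')(0)), 90), Pow(10288, -1)), Mul(Add(Function('r')(123, 131), Mul(-1, -2646)), Pow(-15932, -1))) = Add(Mul(Add(Mul(-65, Add(-3, 0)), 90), Pow(10288, -1)), Mul(Add(Rational(-3965, 30091), Mul(-1, -2646)), Pow(-15932, -1))) = Add(Mul(Add(Mul(-65, -3), 90), Rational(1, 10288)), Mul(Add(Rational(-3965, 30091), 2646), Rational(-1, 15932))) = Add(Mul(Add(195, 90), Rational(1, 10288)), Mul(Rational(79616821, 30091), Rational(-1, 15932))) = Add(Mul(285, Rational(1, 10288)), Rational(-79616821, 479409812)) = Add(Rational(285, 10288), Rational(-79616821, 479409812)) = Rational(-170616514507, 1233042036464)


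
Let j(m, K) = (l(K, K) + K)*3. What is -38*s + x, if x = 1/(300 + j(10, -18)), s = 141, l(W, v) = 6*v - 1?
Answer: -433999/81 ≈ -5358.0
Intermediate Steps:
l(W, v) = -1 + 6*v
j(m, K) = -3 + 21*K (j(m, K) = ((-1 + 6*K) + K)*3 = (-1 + 7*K)*3 = -3 + 21*K)
x = -1/81 (x = 1/(300 + (-3 + 21*(-18))) = 1/(300 + (-3 - 378)) = 1/(300 - 381) = 1/(-81) = -1/81 ≈ -0.012346)
-38*s + x = -38*141 - 1/81 = -5358 - 1/81 = -433999/81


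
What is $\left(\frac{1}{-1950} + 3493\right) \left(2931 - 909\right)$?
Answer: $\frac{2295424613}{325} \approx 7.0628 \cdot 10^{6}$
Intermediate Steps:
$\left(\frac{1}{-1950} + 3493\right) \left(2931 - 909\right) = \left(- \frac{1}{1950} + 3493\right) 2022 = \frac{6811349}{1950} \cdot 2022 = \frac{2295424613}{325}$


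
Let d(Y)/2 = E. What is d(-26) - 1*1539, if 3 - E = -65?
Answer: -1403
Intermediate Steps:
E = 68 (E = 3 - 1*(-65) = 3 + 65 = 68)
d(Y) = 136 (d(Y) = 2*68 = 136)
d(-26) - 1*1539 = 136 - 1*1539 = 136 - 1539 = -1403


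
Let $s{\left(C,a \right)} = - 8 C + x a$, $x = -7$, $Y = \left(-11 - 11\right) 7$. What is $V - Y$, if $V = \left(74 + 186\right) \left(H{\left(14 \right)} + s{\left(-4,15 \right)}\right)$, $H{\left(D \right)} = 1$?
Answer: $-18566$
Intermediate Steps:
$Y = -154$ ($Y = \left(-22\right) 7 = -154$)
$s{\left(C,a \right)} = - 8 C - 7 a$
$V = -18720$ ($V = \left(74 + 186\right) \left(1 - 73\right) = 260 \left(1 + \left(32 - 105\right)\right) = 260 \left(1 - 73\right) = 260 \left(-72\right) = -18720$)
$V - Y = -18720 - -154 = -18720 + 154 = -18566$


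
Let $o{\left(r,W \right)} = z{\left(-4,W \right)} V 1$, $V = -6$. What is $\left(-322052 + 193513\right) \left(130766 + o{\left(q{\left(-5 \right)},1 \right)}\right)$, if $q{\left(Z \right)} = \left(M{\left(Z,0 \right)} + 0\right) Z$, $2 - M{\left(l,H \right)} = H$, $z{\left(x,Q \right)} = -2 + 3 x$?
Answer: $-16819328150$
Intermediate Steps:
$M{\left(l,H \right)} = 2 - H$
$q{\left(Z \right)} = 2 Z$ ($q{\left(Z \right)} = \left(\left(2 - 0\right) + 0\right) Z = \left(\left(2 + 0\right) + 0\right) Z = \left(2 + 0\right) Z = 2 Z$)
$o{\left(r,W \right)} = 84$ ($o{\left(r,W \right)} = \left(-2 + 3 \left(-4\right)\right) \left(-6\right) 1 = \left(-2 - 12\right) \left(-6\right) 1 = \left(-14\right) \left(-6\right) 1 = 84 \cdot 1 = 84$)
$\left(-322052 + 193513\right) \left(130766 + o{\left(q{\left(-5 \right)},1 \right)}\right) = \left(-322052 + 193513\right) \left(130766 + 84\right) = \left(-128539\right) 130850 = -16819328150$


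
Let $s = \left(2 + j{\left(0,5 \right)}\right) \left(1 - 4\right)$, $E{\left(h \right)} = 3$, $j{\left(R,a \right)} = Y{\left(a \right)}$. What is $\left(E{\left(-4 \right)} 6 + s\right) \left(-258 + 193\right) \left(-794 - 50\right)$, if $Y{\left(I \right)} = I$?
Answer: $-164580$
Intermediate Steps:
$j{\left(R,a \right)} = a$
$s = -21$ ($s = \left(2 + 5\right) \left(1 - 4\right) = 7 \left(-3\right) = -21$)
$\left(E{\left(-4 \right)} 6 + s\right) \left(-258 + 193\right) \left(-794 - 50\right) = \left(3 \cdot 6 - 21\right) \left(-258 + 193\right) \left(-794 - 50\right) = \left(18 - 21\right) \left(- 65 \left(-794 + \left(-53 + 3\right)\right)\right) = - 3 \left(- 65 \left(-794 - 50\right)\right) = - 3 \left(\left(-65\right) \left(-844\right)\right) = \left(-3\right) 54860 = -164580$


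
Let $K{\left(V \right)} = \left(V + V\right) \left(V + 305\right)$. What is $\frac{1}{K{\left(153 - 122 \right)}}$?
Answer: $\frac{1}{20832} \approx 4.8003 \cdot 10^{-5}$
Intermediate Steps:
$K{\left(V \right)} = 2 V \left(305 + V\right)$
$\frac{1}{K{\left(153 - 122 \right)}} = \frac{1}{2 \left(153 - 122\right) \left(305 + \left(153 - 122\right)\right)} = \frac{1}{2 \cdot 31 \left(305 + 31\right)} = \frac{1}{2 \cdot 31 \cdot 336} = \frac{1}{20832}$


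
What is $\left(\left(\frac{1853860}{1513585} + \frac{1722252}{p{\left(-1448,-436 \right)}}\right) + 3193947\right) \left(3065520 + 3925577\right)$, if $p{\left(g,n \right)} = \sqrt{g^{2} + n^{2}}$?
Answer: $\frac{6759428997229263787}{302717} + \frac{3010107697611 \sqrt{5717}}{28585} \approx 2.2337 \cdot 10^{13}$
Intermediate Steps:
$\left(\left(\frac{1853860}{1513585} + \frac{1722252}{p{\left(-1448,-436 \right)}}\right) + 3193947\right) \left(3065520 + 3925577\right) = \left(\left(\frac{1853860}{1513585} + \frac{1722252}{\sqrt{\left(-1448\right)^{2} + \left(-436\right)^{2}}}\right) + 3193947\right) \left(3065520 + 3925577\right) = \left(\left(1853860 \cdot \frac{1}{1513585} + \frac{1722252}{\sqrt{2096704 + 190096}}\right) + 3193947\right) 6991097 = \left(\left(\frac{370772}{302717} + \frac{1722252}{\sqrt{2286800}}\right) + 3193947\right) 6991097 = \left(\left(\frac{370772}{302717} + \frac{1722252}{20 \sqrt{5717}}\right) + 3193947\right) 6991097 = \left(\left(\frac{370772}{302717} + 1722252 \frac{\sqrt{5717}}{114340}\right) + 3193947\right) 6991097 = \left(\left(\frac{370772}{302717} + \frac{430563 \sqrt{5717}}{28585}\right) + 3193947\right) 6991097 = \left(\frac{966862424771}{302717} + \frac{430563 \sqrt{5717}}{28585}\right) 6991097 = \frac{6759428997229263787}{302717} + \frac{3010107697611 \sqrt{5717}}{28585}$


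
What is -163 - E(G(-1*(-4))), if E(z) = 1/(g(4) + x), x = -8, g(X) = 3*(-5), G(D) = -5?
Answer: -3748/23 ≈ -162.96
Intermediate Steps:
g(X) = -15
E(z) = -1/23 (E(z) = 1/(-15 - 8) = 1/(-23) = -1/23)
-163 - E(G(-1*(-4))) = -163 - 1*(-1/23) = -163 + 1/23 = -3748/23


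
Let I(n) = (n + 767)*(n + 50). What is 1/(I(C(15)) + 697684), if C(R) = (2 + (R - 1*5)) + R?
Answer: 1/758822 ≈ 1.3178e-6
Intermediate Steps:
C(R) = -3 + 2*R (C(R) = (2 + (R - 5)) + R = (2 + (-5 + R)) + R = (-3 + R) + R = -3 + 2*R)
I(n) = (50 + n)*(767 + n) (I(n) = (767 + n)*(50 + n) = (50 + n)*(767 + n))
1/(I(C(15)) + 697684) = 1/((38350 + (-3 + 2*15)**2 + 817*(-3 + 2*15)) + 697684) = 1/((38350 + (-3 + 30)**2 + 817*(-3 + 30)) + 697684) = 1/((38350 + 27**2 + 817*27) + 697684) = 1/((38350 + 729 + 22059) + 697684) = 1/(61138 + 697684) = 1/758822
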